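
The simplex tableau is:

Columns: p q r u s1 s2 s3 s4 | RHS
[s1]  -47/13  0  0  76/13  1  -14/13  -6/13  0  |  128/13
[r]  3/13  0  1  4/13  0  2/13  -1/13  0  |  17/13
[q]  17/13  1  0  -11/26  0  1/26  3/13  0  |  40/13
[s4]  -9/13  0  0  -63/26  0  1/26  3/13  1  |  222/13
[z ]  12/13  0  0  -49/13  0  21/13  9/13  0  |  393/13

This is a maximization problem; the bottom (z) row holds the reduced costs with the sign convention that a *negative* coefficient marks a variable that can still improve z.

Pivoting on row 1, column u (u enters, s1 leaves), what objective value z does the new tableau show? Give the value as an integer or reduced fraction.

Minimum ratio for u: (128/13)/(76/13) = 32/19.
z changes by −(z-row coeff of u)·ratio = −(-49/13)·(32/19) = 1568/247.
New z = 393/13 + (1568/247) = 695/19.

695/19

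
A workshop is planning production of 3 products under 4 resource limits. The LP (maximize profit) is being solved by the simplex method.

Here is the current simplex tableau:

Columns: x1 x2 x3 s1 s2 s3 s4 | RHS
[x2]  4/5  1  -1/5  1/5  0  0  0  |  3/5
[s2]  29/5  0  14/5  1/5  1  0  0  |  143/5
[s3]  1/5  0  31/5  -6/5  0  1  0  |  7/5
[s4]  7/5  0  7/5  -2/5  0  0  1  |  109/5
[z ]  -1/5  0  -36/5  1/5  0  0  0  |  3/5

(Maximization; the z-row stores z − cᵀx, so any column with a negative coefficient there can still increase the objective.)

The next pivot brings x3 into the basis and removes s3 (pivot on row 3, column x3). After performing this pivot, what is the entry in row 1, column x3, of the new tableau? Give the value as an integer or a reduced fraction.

0

Pivot element is row 3, column x3: 31/5.
Normalize row 3: new (row 3, x3) = (31/5)/(31/5) = 1.
row 1 ← row 1 − (-1/5)·(new row 3): -1/5 − (-1/5)·1 = 0.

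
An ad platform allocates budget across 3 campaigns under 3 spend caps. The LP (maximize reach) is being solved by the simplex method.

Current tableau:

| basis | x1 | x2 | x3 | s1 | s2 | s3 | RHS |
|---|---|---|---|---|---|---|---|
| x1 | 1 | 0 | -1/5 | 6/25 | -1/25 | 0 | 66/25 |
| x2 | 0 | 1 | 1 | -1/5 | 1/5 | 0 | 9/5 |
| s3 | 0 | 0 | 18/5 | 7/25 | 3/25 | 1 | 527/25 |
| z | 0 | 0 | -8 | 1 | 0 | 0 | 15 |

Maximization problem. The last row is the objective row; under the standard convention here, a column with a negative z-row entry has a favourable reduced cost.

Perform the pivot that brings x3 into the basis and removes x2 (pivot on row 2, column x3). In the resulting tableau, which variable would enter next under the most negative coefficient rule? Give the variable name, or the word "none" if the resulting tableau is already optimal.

Pivot element 1. New z-row = old z-row − (-8)·(row 2/1).
Updated z-row coefficients: x1: 0, x2: 8, x3: 0, s1: -3/5, s2: 8/5, s3: 0.
The most negative is -3/5 in column s1, so s1 would enter next.

s1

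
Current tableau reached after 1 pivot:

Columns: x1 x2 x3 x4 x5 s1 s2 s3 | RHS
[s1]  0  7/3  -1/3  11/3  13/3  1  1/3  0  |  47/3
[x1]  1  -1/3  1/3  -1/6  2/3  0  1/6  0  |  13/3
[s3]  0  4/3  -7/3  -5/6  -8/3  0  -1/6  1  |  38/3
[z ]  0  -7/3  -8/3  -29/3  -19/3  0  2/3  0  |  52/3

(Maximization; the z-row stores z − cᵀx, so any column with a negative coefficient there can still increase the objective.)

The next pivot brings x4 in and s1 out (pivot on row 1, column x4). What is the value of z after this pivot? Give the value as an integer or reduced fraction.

Minimum ratio for x4: (47/3)/(11/3) = 47/11.
z changes by −(z-row coeff of x4)·ratio = −(-29/3)·(47/11) = 1363/33.
New z = 52/3 + (1363/33) = 645/11.

645/11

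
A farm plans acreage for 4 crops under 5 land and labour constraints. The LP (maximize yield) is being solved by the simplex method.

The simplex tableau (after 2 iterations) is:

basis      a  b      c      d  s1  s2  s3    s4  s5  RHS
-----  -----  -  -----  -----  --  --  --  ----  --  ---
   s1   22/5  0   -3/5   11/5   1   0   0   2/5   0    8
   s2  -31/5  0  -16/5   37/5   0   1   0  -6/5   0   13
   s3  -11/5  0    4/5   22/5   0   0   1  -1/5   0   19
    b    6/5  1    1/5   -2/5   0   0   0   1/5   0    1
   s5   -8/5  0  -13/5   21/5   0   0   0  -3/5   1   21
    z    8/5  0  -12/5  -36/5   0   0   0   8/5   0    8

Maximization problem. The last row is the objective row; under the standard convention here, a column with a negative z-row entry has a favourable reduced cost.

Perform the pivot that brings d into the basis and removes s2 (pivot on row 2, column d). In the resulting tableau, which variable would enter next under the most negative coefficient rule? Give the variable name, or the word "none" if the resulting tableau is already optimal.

Pivot element 37/5. New z-row = old z-row − (-36/5)·(row 2/(37/5)).
Updated z-row coefficients: a: -164/37, b: 0, c: -204/37, d: 0, s1: 0, s2: 36/37, s3: 0, s4: 16/37, s5: 0.
The most negative is -204/37 in column c, so c would enter next.

c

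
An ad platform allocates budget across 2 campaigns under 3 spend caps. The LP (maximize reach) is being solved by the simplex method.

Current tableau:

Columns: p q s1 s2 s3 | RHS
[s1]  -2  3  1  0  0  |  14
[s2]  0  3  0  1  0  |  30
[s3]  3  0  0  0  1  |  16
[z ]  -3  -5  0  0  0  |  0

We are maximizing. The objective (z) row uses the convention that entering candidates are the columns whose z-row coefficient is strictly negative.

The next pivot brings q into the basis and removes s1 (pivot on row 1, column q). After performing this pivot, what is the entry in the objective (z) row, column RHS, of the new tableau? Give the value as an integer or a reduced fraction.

Pivot element is row 1, column q: 3.
Normalize row 1: new (row 1, RHS) = 14/3 = 14/3.
z-row ← z-row − (-5)·(new row 1): 0 − (-5)·(14/3) = 70/3.

70/3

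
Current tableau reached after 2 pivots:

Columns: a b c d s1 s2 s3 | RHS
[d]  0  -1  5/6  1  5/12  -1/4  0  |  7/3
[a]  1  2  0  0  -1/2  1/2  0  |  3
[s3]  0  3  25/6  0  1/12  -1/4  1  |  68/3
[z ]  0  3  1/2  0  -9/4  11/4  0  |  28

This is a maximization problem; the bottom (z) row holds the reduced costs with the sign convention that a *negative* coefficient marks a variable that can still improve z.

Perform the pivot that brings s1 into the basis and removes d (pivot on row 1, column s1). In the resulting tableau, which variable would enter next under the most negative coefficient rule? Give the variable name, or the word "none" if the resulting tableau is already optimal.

b

Pivot element 5/12. New z-row = old z-row − (-9/4)·(row 1/(5/12)).
Updated z-row coefficients: a: 0, b: -12/5, c: 5, d: 27/5, s1: 0, s2: 7/5, s3: 0.
The most negative is -12/5 in column b, so b would enter next.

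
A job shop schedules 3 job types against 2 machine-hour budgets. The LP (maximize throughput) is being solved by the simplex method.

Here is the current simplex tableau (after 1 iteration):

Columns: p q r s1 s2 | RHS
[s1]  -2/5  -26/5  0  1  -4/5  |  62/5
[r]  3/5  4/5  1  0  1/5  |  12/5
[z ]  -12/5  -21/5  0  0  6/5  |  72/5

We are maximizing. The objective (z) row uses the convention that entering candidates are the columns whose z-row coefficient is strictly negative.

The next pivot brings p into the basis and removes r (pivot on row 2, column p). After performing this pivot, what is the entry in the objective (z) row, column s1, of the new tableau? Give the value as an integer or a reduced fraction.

0

Pivot element is row 2, column p: 3/5.
Normalize row 2: new (row 2, s1) = 0/(3/5) = 0.
z-row ← z-row − (-12/5)·(new row 2): 0 − (-12/5)·0 = 0.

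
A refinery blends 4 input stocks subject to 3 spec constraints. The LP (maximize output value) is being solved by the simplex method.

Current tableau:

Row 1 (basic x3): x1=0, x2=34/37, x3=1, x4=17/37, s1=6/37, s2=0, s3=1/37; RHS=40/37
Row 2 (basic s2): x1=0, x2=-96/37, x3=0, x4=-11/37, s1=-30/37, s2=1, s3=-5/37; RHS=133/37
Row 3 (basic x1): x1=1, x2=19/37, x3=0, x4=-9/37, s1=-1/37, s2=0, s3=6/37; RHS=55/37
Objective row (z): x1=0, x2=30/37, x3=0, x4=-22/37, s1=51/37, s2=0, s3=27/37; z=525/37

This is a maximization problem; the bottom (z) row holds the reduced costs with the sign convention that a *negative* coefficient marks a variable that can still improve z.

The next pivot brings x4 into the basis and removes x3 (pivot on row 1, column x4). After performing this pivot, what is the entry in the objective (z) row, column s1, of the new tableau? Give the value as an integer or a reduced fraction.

Pivot element is row 1, column x4: 17/37.
Normalize row 1: new (row 1, s1) = (6/37)/(17/37) = 6/17.
z-row ← z-row − (-22/37)·(new row 1): 51/37 − (-22/37)·(6/17) = 27/17.

27/17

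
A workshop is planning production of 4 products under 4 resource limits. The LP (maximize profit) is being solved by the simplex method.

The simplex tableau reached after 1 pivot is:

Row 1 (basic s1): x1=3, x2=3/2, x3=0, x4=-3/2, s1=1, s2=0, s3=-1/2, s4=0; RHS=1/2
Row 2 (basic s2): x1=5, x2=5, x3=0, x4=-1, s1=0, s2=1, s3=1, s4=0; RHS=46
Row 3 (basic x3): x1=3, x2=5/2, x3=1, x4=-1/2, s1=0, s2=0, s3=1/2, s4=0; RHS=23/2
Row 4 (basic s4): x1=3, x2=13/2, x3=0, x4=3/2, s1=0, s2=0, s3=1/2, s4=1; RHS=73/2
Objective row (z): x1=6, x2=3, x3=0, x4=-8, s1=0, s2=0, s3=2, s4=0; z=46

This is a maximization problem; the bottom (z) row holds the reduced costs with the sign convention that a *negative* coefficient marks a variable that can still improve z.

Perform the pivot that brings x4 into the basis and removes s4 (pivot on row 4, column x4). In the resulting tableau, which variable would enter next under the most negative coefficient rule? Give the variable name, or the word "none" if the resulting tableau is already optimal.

none

Pivot element 3/2. New z-row = old z-row − (-8)·(row 4/(3/2)).
Updated z-row coefficients: x1: 22, x2: 113/3, x3: 0, x4: 0, s1: 0, s2: 0, s3: 14/3, s4: 16/3.
No coefficient is strictly negative; the tableau after this pivot is optimal.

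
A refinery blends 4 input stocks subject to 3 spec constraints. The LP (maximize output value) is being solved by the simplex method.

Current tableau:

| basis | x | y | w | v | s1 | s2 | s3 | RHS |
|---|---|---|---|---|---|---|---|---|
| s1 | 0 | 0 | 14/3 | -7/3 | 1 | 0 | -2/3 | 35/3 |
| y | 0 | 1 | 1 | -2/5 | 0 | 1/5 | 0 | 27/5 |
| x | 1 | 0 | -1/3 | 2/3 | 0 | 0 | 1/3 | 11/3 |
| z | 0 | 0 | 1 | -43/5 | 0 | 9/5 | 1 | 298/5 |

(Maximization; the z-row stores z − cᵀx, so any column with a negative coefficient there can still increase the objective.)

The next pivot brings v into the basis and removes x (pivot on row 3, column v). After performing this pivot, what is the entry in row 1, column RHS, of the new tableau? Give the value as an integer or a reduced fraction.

Pivot element is row 3, column v: 2/3.
Normalize row 3: new (row 3, RHS) = (11/3)/(2/3) = 11/2.
row 1 ← row 1 − (-7/3)·(new row 3): 35/3 − (-7/3)·(11/2) = 49/2.

49/2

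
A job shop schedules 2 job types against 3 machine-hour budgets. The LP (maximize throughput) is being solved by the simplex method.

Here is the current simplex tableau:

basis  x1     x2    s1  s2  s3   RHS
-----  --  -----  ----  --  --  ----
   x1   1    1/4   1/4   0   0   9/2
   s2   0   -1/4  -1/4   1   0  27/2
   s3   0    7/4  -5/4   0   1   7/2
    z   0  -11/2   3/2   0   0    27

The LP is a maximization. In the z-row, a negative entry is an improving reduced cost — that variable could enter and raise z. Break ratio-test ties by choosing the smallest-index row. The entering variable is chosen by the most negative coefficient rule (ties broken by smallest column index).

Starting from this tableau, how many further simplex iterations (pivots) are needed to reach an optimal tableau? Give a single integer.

pivot: x2 in, s3 out → z = 38
pivot: s1 in, x1 out → z = 182/3
No improving column remains; optimal.

2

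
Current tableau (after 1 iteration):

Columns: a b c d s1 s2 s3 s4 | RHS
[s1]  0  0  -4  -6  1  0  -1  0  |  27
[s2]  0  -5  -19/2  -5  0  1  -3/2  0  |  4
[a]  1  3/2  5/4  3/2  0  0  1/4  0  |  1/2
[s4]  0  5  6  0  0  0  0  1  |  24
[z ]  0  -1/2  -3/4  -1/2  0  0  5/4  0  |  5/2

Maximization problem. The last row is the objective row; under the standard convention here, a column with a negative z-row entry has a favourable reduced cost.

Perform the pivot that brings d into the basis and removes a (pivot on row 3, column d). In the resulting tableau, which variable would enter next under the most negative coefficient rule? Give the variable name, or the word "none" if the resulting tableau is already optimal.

c

Pivot element 3/2. New z-row = old z-row − (-1/2)·(row 3/(3/2)).
Updated z-row coefficients: a: 1/3, b: 0, c: -1/3, d: 0, s1: 0, s2: 0, s3: 4/3, s4: 0.
The most negative is -1/3 in column c, so c would enter next.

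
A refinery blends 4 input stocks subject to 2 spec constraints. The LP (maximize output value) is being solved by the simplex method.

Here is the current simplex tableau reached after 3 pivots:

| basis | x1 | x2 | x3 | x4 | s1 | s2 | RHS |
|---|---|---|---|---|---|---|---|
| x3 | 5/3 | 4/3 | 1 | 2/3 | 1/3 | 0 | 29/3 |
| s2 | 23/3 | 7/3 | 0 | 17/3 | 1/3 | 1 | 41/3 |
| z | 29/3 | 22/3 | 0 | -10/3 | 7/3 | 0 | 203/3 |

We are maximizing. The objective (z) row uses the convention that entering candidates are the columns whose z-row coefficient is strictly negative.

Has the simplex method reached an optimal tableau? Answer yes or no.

Column x4 has objective-row coefficient -10/3, which is negative; an improving pivot exists, so not yet optimal.

no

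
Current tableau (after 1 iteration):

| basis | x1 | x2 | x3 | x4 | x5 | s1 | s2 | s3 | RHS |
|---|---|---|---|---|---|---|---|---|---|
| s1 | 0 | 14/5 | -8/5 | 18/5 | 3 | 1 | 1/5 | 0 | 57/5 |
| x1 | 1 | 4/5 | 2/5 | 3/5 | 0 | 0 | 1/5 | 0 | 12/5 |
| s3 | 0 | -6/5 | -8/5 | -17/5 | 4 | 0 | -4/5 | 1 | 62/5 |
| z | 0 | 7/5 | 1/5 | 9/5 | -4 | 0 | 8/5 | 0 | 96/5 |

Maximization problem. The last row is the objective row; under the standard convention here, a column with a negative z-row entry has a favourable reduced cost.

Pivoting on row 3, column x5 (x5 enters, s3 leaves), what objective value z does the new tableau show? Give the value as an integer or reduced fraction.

Minimum ratio for x5: (62/5)/4 = 31/10.
z changes by −(z-row coeff of x5)·ratio = −(-4)·(31/10) = 62/5.
New z = 96/5 + (62/5) = 158/5.

158/5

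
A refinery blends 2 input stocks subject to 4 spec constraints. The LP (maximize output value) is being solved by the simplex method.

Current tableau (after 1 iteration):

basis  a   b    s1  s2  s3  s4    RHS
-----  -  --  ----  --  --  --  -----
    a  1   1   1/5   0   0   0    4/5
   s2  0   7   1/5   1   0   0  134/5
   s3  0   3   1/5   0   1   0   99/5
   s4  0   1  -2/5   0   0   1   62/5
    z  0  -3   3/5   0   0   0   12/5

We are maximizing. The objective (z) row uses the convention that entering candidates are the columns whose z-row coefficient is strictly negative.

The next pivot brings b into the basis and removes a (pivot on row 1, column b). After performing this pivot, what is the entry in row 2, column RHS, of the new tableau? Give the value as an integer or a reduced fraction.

106/5

Pivot element is row 1, column b: 1.
Normalize row 1: new (row 1, RHS) = (4/5)/1 = 4/5.
row 2 ← row 2 − 7·(new row 1): 134/5 − 7·(4/5) = 106/5.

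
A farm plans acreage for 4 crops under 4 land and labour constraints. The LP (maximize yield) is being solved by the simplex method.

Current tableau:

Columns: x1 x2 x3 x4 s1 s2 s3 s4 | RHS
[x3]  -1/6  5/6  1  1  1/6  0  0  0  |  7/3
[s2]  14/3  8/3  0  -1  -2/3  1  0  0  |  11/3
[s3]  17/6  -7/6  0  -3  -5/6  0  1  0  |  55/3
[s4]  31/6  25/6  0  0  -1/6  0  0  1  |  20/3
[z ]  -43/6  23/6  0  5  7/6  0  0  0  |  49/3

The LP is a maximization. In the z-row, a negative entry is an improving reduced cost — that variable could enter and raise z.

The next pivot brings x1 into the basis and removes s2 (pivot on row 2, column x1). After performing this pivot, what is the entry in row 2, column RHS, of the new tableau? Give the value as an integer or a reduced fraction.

Pivot element is row 2, column x1: 14/3.
Normalize row 2: new (row 2, RHS) = (11/3)/(14/3) = 11/14.
Row 2 is the pivot row, so the entry is 11/14.

11/14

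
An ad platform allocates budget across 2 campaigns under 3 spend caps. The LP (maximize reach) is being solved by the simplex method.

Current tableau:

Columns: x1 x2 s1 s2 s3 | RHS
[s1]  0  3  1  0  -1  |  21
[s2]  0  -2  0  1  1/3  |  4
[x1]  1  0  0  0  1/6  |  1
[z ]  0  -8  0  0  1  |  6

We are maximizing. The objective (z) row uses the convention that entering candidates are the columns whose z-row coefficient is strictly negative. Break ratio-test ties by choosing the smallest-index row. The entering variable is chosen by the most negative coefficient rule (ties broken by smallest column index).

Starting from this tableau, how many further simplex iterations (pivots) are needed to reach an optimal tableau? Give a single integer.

pivot: x2 in, s1 out → z = 62
pivot: s3 in, x1 out → z = 72
No improving column remains; optimal.

2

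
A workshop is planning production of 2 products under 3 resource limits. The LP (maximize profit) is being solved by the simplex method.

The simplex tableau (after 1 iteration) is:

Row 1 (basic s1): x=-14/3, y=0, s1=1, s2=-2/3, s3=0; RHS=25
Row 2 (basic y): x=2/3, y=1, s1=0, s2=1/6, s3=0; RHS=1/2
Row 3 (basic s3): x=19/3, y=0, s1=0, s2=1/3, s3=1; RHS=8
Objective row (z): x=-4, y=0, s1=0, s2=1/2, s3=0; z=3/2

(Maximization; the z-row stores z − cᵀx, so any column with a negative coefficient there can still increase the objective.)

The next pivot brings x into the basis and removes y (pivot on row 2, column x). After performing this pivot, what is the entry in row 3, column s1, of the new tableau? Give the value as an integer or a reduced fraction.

0

Pivot element is row 2, column x: 2/3.
Normalize row 2: new (row 2, s1) = 0/(2/3) = 0.
row 3 ← row 3 − (19/3)·(new row 2): 0 − (19/3)·0 = 0.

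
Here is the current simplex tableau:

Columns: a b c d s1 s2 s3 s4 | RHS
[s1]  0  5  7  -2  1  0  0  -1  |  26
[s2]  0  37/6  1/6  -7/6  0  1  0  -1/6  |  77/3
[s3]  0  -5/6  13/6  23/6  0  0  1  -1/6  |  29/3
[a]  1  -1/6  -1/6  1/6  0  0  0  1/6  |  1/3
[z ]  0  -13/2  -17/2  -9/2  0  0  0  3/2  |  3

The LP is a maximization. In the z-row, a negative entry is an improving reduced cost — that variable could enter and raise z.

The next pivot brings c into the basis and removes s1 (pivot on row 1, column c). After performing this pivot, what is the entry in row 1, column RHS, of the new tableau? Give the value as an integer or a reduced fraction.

Pivot element is row 1, column c: 7.
Normalize row 1: new (row 1, RHS) = 26/7 = 26/7.
Row 1 is the pivot row, so the entry is 26/7.

26/7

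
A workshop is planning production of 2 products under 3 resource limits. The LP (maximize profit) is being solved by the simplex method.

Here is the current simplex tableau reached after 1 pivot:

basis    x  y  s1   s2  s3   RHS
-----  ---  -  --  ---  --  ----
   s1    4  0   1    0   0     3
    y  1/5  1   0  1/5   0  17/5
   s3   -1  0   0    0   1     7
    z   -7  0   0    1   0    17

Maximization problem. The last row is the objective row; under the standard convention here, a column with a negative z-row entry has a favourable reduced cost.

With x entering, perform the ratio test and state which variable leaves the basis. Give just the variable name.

Ratios: row 1 (s1): 3/4 = 3/4; row 2 (y): (17/5)/(1/5) = 17; row 3 (s3): entry -1 ≤ 0, skip.
Minimum ratio 3/4 is in the s1 row, so s1 leaves.

s1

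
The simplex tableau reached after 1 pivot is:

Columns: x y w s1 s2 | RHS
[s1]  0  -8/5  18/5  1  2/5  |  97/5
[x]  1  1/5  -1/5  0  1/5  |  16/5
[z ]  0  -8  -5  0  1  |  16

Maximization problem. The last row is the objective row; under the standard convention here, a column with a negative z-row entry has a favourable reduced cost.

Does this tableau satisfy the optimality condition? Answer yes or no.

no

Column y has objective-row coefficient -8, which is negative; an improving pivot exists, so not yet optimal.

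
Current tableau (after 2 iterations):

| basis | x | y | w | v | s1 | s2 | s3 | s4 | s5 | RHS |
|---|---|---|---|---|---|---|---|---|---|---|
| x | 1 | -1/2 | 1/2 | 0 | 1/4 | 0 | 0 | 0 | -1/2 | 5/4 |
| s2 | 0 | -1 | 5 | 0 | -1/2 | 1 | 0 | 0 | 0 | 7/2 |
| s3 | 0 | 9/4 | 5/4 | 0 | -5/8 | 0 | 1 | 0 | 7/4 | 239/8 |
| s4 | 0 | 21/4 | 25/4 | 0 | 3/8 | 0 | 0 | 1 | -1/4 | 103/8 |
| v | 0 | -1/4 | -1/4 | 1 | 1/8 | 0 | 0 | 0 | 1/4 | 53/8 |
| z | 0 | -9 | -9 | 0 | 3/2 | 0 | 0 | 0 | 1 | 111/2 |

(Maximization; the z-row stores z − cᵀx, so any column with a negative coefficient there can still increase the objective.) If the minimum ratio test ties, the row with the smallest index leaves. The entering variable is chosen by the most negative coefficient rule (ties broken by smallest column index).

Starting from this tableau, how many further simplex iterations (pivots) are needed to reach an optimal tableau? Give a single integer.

pivot: y in, s4 out → z = 543/7
No improving column remains; optimal.

1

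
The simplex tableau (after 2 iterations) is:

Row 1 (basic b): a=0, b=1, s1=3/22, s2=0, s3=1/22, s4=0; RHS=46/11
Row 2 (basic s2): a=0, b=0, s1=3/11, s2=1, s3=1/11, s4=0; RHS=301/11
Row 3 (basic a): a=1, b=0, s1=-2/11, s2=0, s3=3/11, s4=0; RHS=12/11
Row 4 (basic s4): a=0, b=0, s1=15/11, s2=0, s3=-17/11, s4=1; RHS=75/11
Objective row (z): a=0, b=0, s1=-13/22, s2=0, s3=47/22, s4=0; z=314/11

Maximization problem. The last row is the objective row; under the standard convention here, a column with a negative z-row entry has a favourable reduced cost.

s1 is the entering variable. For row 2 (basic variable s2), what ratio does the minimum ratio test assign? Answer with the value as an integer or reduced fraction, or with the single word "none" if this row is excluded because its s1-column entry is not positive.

301/3

Ratio = RHS / (s1 entry) = (301/11) / (3/11) = 301/3.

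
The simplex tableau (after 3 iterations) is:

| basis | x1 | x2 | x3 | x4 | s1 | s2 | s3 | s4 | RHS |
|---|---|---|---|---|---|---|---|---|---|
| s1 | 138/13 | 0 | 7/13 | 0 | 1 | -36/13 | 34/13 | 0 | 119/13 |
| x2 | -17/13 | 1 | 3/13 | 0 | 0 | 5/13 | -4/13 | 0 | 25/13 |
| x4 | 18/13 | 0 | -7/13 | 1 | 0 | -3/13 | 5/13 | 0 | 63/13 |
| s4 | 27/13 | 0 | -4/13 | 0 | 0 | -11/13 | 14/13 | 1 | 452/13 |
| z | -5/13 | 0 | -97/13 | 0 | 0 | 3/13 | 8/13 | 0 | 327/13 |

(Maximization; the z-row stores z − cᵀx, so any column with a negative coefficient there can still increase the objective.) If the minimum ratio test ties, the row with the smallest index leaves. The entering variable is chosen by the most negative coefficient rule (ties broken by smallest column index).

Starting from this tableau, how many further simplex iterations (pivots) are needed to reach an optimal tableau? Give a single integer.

2

pivot: x3 in, x2 out → z = 262/3
pivot: x1 in, s1 out → z = 4178/41
No improving column remains; optimal.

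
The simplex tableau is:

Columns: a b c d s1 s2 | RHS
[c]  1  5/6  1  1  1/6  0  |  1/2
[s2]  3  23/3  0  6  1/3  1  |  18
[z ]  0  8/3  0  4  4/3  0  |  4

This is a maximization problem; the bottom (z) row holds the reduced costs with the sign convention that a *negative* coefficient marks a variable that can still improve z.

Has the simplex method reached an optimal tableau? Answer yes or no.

No objective-row coefficient is strictly negative, so no entering variable exists; the tableau is optimal.

yes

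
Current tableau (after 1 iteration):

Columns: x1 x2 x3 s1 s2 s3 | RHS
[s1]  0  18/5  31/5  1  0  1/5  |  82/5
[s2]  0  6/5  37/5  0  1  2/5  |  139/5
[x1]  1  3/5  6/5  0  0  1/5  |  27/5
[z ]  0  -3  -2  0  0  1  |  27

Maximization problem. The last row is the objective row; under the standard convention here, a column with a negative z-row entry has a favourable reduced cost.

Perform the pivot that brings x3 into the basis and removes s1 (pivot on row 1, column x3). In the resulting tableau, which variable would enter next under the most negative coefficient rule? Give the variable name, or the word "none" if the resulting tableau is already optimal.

x2

Pivot element 31/5. New z-row = old z-row − (-2)·(row 1/(31/5)).
Updated z-row coefficients: x1: 0, x2: -57/31, x3: 0, s1: 10/31, s2: 0, s3: 33/31.
The most negative is -57/31 in column x2, so x2 would enter next.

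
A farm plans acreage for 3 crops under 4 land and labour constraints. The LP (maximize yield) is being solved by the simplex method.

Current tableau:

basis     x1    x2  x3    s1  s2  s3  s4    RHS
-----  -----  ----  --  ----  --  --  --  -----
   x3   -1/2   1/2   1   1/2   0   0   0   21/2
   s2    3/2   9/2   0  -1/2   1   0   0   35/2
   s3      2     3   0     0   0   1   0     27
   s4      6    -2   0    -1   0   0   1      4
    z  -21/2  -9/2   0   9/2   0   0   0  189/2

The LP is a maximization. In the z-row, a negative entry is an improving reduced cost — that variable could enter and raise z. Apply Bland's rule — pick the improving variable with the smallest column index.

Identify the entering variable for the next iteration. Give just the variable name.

x1

Objective-row coefficients: x1: -21/2, x2: -9/2, x3: 0, s1: 9/2, s2: 0, s3: 0, s4: 0.
Improving columns: x1, x2. Bland's rule picks the smallest column index → x1.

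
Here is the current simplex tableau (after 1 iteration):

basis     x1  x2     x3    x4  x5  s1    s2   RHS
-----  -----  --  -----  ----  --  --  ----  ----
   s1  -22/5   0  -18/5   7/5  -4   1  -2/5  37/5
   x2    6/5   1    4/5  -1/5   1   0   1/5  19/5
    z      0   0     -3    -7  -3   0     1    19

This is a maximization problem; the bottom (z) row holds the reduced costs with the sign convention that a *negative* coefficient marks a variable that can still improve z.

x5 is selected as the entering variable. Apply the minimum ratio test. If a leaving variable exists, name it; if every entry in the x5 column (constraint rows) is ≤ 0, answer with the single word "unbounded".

Ratios: row 1 (s1): entry -4 ≤ 0, skip; row 2 (x2): (19/5)/1 = 19/5.
Minimum ratio is in the x2 row, so x2 leaves.

x2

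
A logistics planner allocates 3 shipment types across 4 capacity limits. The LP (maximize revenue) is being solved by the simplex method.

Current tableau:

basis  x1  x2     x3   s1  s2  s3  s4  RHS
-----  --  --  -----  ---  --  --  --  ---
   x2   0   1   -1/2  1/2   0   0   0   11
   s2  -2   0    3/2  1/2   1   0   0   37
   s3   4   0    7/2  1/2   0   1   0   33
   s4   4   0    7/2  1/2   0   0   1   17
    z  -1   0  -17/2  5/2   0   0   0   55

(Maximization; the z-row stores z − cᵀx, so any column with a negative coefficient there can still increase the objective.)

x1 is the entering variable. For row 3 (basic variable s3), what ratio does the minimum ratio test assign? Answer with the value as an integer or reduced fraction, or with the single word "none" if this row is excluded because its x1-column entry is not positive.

Ratio = RHS / (x1 entry) = 33 / 4 = 33/4.

33/4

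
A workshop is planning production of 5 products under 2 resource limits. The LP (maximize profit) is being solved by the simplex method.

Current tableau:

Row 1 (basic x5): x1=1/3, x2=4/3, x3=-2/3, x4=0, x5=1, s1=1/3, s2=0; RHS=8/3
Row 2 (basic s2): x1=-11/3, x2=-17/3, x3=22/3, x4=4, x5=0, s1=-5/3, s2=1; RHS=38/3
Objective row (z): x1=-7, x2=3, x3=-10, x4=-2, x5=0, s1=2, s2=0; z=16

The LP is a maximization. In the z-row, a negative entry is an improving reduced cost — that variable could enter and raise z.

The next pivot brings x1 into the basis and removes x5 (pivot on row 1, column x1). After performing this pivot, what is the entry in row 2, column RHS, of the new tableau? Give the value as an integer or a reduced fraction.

Pivot element is row 1, column x1: 1/3.
Normalize row 1: new (row 1, RHS) = (8/3)/(1/3) = 8.
row 2 ← row 2 − (-11/3)·(new row 1): 38/3 − (-11/3)·8 = 42.

42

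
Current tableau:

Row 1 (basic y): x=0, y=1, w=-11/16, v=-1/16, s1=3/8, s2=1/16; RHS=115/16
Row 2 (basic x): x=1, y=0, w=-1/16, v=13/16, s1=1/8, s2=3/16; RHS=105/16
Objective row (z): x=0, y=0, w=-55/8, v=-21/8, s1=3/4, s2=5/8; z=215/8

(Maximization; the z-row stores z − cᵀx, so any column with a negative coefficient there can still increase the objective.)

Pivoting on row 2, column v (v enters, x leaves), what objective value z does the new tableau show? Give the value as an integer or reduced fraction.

625/13

Minimum ratio for v: (105/16)/(13/16) = 105/13.
z changes by −(z-row coeff of v)·ratio = −(-21/8)·(105/13) = 2205/104.
New z = 215/8 + (2205/104) = 625/13.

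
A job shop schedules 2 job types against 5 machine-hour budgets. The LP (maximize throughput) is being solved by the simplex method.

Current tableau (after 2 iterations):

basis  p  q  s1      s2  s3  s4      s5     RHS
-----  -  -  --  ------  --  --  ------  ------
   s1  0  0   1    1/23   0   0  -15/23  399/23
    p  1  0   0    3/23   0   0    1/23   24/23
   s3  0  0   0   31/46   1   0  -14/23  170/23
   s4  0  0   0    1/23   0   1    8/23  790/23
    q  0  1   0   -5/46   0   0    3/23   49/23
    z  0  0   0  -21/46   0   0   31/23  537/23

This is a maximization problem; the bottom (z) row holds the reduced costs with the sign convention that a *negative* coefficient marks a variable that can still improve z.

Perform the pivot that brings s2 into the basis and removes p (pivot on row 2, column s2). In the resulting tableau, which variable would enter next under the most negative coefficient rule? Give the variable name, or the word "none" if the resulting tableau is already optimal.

Pivot element 3/23. New z-row = old z-row − (-21/46)·(row 2/(3/23)).
Updated z-row coefficients: p: 7/2, q: 0, s1: 0, s2: 0, s3: 0, s4: 0, s5: 3/2.
No coefficient is strictly negative; the tableau after this pivot is optimal.

none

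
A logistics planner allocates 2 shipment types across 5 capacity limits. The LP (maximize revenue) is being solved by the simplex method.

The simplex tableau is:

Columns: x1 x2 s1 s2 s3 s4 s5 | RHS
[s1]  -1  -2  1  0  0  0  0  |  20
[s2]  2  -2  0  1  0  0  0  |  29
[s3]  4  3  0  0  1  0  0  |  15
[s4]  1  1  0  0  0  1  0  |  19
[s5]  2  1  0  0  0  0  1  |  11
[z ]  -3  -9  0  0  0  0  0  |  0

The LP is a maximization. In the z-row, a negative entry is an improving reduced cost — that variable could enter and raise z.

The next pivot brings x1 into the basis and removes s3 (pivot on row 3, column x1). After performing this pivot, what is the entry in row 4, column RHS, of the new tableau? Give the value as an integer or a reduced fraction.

61/4

Pivot element is row 3, column x1: 4.
Normalize row 3: new (row 3, RHS) = 15/4 = 15/4.
row 4 ← row 4 − 1·(new row 3): 19 − 1·(15/4) = 61/4.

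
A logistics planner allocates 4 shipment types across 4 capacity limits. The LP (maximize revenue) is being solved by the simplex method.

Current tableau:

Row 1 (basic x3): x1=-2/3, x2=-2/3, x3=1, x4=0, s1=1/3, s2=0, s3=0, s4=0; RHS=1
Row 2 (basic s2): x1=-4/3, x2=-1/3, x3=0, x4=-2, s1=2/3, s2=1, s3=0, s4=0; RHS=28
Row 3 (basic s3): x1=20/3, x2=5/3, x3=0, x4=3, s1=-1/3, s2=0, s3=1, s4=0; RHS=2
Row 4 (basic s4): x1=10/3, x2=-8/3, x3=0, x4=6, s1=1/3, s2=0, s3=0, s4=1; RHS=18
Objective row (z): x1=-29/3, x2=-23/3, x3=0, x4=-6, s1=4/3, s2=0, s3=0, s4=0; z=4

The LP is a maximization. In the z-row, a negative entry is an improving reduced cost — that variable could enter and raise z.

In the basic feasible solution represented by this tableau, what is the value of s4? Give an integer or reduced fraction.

18

s4 is basic (row 4); its value is the RHS of that row: 18.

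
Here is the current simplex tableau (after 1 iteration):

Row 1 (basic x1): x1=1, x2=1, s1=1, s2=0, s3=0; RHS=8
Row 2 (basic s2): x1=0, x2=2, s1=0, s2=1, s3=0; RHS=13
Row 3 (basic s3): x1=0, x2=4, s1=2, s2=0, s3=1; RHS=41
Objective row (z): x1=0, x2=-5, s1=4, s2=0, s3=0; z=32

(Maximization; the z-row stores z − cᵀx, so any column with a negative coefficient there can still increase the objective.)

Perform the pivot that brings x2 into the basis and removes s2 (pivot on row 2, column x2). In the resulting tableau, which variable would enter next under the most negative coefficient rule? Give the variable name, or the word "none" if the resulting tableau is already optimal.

none

Pivot element 2. New z-row = old z-row − (-5)·(row 2/2).
Updated z-row coefficients: x1: 0, x2: 0, s1: 4, s2: 5/2, s3: 0.
No coefficient is strictly negative; the tableau after this pivot is optimal.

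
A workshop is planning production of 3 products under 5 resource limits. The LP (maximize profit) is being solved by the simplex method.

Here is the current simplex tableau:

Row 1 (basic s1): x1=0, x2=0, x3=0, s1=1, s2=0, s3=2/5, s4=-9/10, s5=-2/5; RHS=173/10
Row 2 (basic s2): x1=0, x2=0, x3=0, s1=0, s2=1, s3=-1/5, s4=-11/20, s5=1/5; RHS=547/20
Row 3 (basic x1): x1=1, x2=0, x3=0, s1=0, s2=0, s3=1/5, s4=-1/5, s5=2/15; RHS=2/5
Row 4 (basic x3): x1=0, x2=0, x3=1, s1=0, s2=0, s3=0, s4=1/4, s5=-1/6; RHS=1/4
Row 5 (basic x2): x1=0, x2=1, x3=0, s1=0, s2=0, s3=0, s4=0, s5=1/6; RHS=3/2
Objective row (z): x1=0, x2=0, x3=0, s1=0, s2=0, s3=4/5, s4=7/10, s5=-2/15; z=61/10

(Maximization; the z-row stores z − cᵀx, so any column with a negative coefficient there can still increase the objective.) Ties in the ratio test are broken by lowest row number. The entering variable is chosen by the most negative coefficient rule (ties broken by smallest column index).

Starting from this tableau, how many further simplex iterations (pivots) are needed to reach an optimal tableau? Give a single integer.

pivot: s5 in, x1 out → z = 13/2
No improving column remains; optimal.

1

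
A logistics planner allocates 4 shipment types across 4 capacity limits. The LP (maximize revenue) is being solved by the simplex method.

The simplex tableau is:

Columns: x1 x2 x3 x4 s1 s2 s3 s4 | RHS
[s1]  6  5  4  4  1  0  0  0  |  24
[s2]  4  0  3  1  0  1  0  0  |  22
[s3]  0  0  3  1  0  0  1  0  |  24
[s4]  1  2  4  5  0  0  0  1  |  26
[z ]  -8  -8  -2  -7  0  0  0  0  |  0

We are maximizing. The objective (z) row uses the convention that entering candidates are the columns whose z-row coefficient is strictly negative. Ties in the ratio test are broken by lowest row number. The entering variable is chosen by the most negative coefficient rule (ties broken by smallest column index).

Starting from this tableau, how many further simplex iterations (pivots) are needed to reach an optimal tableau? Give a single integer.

pivot: x1 in, s1 out → z = 32
pivot: x4 in, s4 out → z = 526/13
pivot: x2 in, x1 out → z = 702/17
No improving column remains; optimal.

3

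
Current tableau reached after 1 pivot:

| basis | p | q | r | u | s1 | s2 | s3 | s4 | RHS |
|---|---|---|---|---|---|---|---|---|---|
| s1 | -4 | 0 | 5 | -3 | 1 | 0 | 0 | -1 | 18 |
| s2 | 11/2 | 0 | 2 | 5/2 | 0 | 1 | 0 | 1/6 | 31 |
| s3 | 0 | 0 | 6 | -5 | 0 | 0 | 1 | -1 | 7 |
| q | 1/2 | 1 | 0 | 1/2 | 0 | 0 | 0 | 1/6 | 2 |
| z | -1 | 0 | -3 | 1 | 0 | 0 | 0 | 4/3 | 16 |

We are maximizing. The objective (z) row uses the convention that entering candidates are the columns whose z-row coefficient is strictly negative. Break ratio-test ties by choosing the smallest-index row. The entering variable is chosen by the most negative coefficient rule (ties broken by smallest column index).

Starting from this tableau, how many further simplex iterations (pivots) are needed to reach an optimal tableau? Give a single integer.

pivot: r in, s3 out → z = 39/2
pivot: u in, q out → z = 51/2
No improving column remains; optimal.

2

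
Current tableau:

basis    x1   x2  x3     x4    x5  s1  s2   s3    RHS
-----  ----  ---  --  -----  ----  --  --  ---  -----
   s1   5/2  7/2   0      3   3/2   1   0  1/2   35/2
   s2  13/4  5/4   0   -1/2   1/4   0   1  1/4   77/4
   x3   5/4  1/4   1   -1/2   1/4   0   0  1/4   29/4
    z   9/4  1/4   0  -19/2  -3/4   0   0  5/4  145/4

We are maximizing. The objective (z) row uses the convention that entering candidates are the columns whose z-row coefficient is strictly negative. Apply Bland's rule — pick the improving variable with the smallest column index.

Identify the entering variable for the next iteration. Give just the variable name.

Objective-row coefficients: x1: 9/4, x2: 1/4, x3: 0, x4: -19/2, x5: -3/4, s1: 0, s2: 0, s3: 5/4.
Improving columns: x4, x5. Bland's rule picks the smallest column index → x4.

x4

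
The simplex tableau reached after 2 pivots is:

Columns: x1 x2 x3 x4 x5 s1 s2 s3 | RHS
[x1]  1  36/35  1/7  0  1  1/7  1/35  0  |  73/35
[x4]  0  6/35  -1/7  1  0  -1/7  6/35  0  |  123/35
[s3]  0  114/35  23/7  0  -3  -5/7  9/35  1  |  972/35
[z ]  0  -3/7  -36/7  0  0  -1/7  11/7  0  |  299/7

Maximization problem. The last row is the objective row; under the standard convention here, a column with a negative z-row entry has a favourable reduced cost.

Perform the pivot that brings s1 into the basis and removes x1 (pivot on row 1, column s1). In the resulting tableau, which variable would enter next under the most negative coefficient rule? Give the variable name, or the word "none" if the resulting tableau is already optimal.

Pivot element 1/7. New z-row = old z-row − (-1/7)·(row 1/(1/7)).
Updated z-row coefficients: x1: 1, x2: 3/5, x3: -5, x4: 0, x5: 1, s1: 0, s2: 8/5, s3: 0.
The most negative is -5 in column x3, so x3 would enter next.

x3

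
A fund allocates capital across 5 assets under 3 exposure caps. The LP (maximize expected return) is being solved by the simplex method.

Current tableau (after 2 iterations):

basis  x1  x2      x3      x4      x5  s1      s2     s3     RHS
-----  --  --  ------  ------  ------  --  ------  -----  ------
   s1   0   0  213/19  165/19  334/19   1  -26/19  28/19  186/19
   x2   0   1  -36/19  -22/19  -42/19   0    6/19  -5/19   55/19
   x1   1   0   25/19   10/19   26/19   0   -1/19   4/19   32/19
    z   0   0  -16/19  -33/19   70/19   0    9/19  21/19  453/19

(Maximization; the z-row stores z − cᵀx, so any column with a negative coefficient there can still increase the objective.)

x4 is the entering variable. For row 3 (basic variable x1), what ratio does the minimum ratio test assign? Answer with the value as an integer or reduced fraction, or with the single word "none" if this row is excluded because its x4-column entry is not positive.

Ratio = RHS / (x4 entry) = (32/19) / (10/19) = 16/5.

16/5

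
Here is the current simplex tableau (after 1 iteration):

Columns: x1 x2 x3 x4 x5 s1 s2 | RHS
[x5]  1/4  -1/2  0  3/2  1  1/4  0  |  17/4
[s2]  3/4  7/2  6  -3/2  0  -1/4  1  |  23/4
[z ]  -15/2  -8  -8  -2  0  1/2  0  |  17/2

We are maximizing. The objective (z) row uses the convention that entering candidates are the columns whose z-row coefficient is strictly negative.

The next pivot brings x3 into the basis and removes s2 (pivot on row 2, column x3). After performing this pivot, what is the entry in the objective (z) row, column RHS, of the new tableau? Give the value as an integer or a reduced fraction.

97/6

Pivot element is row 2, column x3: 6.
Normalize row 2: new (row 2, RHS) = (23/4)/6 = 23/24.
z-row ← z-row − (-8)·(new row 2): 17/2 − (-8)·(23/24) = 97/6.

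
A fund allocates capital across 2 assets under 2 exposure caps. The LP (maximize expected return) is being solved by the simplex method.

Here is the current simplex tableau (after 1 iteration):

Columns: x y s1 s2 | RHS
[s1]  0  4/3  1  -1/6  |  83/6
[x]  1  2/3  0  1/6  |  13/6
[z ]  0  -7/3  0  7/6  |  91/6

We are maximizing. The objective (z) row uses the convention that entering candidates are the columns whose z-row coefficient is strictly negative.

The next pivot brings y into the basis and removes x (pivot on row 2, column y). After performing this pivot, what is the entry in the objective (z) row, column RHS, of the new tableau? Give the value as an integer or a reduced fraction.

91/4

Pivot element is row 2, column y: 2/3.
Normalize row 2: new (row 2, RHS) = (13/6)/(2/3) = 13/4.
z-row ← z-row − (-7/3)·(new row 2): 91/6 − (-7/3)·(13/4) = 91/4.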